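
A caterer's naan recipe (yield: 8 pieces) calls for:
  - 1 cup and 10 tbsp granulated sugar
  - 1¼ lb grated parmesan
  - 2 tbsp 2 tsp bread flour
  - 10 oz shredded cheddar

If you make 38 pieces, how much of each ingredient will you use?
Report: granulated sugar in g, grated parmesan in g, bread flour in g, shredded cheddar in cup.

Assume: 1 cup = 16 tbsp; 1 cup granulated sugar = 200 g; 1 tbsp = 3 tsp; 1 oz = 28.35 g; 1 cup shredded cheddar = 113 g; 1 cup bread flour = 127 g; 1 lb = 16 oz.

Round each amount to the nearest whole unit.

granulated sugar: 1544 g; grated parmesan: 2693 g; bread flour: 101 g; shredded cheddar: 12 cup

Scaling factor: 38/8 = 19/4 = 4.75.
granulated sugar: (1 cup + 10 tbsp = 1.625 cup) × 19/4 × 200 g/cup ≈ 1544 g
grated parmesan: 1.25 lb × 19/4 × 16 oz/lb × 28.35 g/oz ≈ 2693 g
bread flour: (2 tbsp + 2 tsp = 8/3 tbsp) × 19/4 ÷ 16 tbsp/cup × 127 g/cup ≈ 101 g
shredded cheddar: 10 oz × 19/4 × 28.35 g/oz ÷ 113 g/cup ≈ 12 cup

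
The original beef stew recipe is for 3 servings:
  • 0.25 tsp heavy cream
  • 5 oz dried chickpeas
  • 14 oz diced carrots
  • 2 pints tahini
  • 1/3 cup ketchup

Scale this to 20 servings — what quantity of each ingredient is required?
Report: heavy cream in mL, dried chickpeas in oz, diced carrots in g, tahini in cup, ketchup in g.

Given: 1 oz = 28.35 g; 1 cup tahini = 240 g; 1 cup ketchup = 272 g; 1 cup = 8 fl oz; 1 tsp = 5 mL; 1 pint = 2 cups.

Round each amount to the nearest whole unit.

Scaling factor: 20/3.
heavy cream: 0.25 tsp × 20/3 × 5 mL/tsp ≈ 8 mL
dried chickpeas: 5 oz × 20/3 ≈ 33 oz
diced carrots: 14 oz × 20/3 × 28.35 g/oz = 2646 g
tahini: 2 pint × 20/3 × 2 cup/pint ≈ 27 cup
ketchup: 1/3 cup × 20/3 × 272 g/cup ≈ 604 g

heavy cream: 8 mL; dried chickpeas: 33 oz; diced carrots: 2646 g; tahini: 27 cup; ketchup: 604 g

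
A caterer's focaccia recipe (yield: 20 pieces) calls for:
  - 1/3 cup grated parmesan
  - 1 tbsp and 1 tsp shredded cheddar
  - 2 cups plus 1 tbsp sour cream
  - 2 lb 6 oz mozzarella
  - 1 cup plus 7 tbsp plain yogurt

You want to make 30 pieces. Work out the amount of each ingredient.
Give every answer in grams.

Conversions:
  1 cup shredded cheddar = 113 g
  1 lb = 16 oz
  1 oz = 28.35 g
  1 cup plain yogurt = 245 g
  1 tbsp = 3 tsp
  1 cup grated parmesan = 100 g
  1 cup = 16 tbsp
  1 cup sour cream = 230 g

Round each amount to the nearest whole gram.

grated parmesan: 50 g; shredded cheddar: 14 g; sour cream: 712 g; mozzarella: 1616 g; plain yogurt: 528 g

Scaling factor: 30/20 = 3/2 = 1.5.
grated parmesan: 1/3 cup × 3/2 × 100 g/cup = 50 g
shredded cheddar: (1 tbsp + 1 tsp = 4/3 tbsp) × 3/2 ÷ 16 tbsp/cup × 113 g/cup ≈ 14 g
sour cream: (2 cup + 1 tbsp = 2.0625 cup) × 3/2 × 230 g/cup ≈ 712 g
mozzarella: (2 lb + 6 oz = 2.375 lb) × 3/2 × 16 oz/lb × 28.35 g/oz ≈ 1616 g
plain yogurt: (1 cup + 7 tbsp = 1.4375 cup) × 3/2 × 245 g/cup ≈ 528 g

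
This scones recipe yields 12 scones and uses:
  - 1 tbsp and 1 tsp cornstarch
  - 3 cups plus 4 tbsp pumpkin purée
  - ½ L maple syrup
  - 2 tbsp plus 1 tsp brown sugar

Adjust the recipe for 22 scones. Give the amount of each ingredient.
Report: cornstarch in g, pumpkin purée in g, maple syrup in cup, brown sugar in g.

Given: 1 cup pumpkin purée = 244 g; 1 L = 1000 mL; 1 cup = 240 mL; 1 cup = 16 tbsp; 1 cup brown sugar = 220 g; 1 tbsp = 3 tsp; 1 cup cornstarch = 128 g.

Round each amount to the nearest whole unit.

cornstarch: 20 g; pumpkin purée: 1454 g; maple syrup: 4 cup; brown sugar: 59 g

Scaling factor: 22/12 = 11/6.
cornstarch: (1 tbsp + 1 tsp = 4/3 tbsp) × 11/6 ÷ 16 tbsp/cup × 128 g/cup ≈ 20 g
pumpkin purée: (3 cup + 4 tbsp = 3.25 cup) × 11/6 × 244 g/cup ≈ 1454 g
maple syrup: 0.5 L × 11/6 × 1000 mL/L ÷ 240 mL/cup ≈ 4 cup
brown sugar: (2 tbsp + 1 tsp = 7/3 tbsp) × 11/6 ÷ 16 tbsp/cup × 220 g/cup ≈ 59 g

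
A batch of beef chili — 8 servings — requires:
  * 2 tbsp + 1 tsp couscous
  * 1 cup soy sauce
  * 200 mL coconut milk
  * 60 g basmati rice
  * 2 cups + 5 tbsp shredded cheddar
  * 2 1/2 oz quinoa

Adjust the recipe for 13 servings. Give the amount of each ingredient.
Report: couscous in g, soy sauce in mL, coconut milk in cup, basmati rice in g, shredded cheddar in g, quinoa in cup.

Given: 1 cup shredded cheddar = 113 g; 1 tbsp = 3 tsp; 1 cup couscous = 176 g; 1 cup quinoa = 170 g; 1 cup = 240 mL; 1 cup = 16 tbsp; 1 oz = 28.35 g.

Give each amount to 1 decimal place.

couscous: 41.7 g; soy sauce: 390.0 mL; coconut milk: 1.4 cup; basmati rice: 97.5 g; shredded cheddar: 424.6 g; quinoa: 0.7 cup

Scaling factor: 13/8 = 1.625.
couscous: (2 tbsp + 1 tsp = 7/3 tbsp) × 13/8 ÷ 16 tbsp/cup × 176 g/cup ≈ 41.7 g
soy sauce: 1 cup × 13/8 × 240 mL/cup = 390.0 mL
coconut milk: 200 mL × 13/8 ÷ 240 mL/cup ≈ 1.4 cup
basmati rice: 60 g × 13/8 = 97.5 g
shredded cheddar: (2 cup + 5 tbsp = 2.3125 cup) × 13/8 × 113 g/cup ≈ 424.6 g
quinoa: 2.5 oz × 13/8 × 28.35 g/oz ÷ 170 g/cup ≈ 0.7 cup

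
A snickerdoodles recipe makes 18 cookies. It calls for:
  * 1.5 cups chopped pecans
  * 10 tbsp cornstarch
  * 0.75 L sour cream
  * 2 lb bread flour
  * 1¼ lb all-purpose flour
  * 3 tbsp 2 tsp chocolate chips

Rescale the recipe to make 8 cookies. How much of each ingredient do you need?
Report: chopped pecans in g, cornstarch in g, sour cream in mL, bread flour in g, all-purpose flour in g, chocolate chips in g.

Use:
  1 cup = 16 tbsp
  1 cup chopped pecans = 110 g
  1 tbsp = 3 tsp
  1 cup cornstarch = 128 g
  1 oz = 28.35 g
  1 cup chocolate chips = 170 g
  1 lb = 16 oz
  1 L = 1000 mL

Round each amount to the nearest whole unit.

Scaling factor: 8/18 = 4/9.
chopped pecans: 1.5 cup × 4/9 × 110 g/cup ≈ 73 g
cornstarch: 10 tbsp × 4/9 ÷ 16 tbsp/cup × 128 g/cup ≈ 36 g
sour cream: 0.75 L × 4/9 × 1000 mL/L ≈ 333 mL
bread flour: 2 lb × 4/9 × 16 oz/lb × 28.35 g/oz ≈ 403 g
all-purpose flour: 1.25 lb × 4/9 × 16 oz/lb × 28.35 g/oz = 252 g
chocolate chips: (3 tbsp + 2 tsp = 11/3 tbsp) × 4/9 ÷ 16 tbsp/cup × 170 g/cup ≈ 17 g

chopped pecans: 73 g; cornstarch: 36 g; sour cream: 333 mL; bread flour: 403 g; all-purpose flour: 252 g; chocolate chips: 17 g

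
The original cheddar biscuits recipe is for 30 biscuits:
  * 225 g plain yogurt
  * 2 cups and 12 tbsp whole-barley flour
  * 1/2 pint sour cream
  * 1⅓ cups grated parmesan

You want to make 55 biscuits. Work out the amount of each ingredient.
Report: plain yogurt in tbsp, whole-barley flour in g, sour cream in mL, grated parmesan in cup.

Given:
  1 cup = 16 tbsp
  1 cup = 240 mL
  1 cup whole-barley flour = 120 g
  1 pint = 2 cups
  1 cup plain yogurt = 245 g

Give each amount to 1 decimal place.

Scaling factor: 55/30 = 11/6.
plain yogurt: 225 g × 11/6 ÷ 245 g/cup × 16 tbsp/cup ≈ 26.9 tbsp
whole-barley flour: (2 cup + 12 tbsp = 2.75 cup) × 11/6 × 120 g/cup = 605.0 g
sour cream: 0.5 pint × 11/6 × 2 cup/pint × 240 mL/cup = 440.0 mL
grated parmesan: 4/3 cup × 11/6 ≈ 2.4 cup

plain yogurt: 26.9 tbsp; whole-barley flour: 605.0 g; sour cream: 440.0 mL; grated parmesan: 2.4 cup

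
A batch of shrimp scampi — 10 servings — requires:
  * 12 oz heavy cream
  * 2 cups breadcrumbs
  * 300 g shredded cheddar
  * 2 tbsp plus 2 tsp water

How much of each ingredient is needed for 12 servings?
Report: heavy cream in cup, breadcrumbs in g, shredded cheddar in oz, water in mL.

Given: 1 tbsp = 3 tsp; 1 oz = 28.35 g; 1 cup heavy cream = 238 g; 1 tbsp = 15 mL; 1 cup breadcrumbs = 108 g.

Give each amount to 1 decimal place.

Scaling factor: 12/10 = 6/5 = 1.2.
heavy cream: 12 oz × 6/5 × 28.35 g/oz ÷ 238 g/cup ≈ 1.7 cup
breadcrumbs: 2 cup × 6/5 × 108 g/cup = 259.2 g
shredded cheddar: 300 g × 6/5 ÷ 28.35 g/oz ≈ 12.7 oz
water: (2 tbsp + 2 tsp = 8/3 tbsp) × 6/5 × 15 mL/tbsp = 48.0 mL

heavy cream: 1.7 cup; breadcrumbs: 259.2 g; shredded cheddar: 12.7 oz; water: 48.0 mL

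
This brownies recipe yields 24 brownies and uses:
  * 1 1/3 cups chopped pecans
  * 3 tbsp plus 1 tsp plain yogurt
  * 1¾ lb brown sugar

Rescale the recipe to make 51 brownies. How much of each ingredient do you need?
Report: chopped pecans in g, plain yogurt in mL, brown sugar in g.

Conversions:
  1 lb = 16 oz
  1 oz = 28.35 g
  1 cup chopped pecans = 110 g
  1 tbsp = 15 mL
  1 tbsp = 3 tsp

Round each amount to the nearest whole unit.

Scaling factor: 51/24 = 17/8 = 2.125.
chopped pecans: 4/3 cup × 17/8 × 110 g/cup ≈ 312 g
plain yogurt: (3 tbsp + 1 tsp = 10/3 tbsp) × 17/8 × 15 mL/tbsp ≈ 106 mL
brown sugar: 1.75 lb × 17/8 × 16 oz/lb × 28.35 g/oz ≈ 1687 g

chopped pecans: 312 g; plain yogurt: 106 mL; brown sugar: 1687 g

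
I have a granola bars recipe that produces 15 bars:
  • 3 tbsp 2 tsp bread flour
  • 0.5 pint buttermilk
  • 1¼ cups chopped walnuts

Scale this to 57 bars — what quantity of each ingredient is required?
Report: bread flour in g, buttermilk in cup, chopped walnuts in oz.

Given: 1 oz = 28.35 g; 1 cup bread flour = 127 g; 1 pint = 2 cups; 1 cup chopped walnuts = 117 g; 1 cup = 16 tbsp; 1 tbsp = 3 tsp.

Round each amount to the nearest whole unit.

bread flour: 111 g; buttermilk: 4 cup; chopped walnuts: 20 oz

Scaling factor: 57/15 = 19/5 = 3.8.
bread flour: (3 tbsp + 2 tsp = 11/3 tbsp) × 19/5 ÷ 16 tbsp/cup × 127 g/cup ≈ 111 g
buttermilk: 0.5 pint × 19/5 × 2 cup/pint ≈ 4 cup
chopped walnuts: 1.25 cup × 19/5 × 117 g/cup ÷ 28.35 g/oz ≈ 20 oz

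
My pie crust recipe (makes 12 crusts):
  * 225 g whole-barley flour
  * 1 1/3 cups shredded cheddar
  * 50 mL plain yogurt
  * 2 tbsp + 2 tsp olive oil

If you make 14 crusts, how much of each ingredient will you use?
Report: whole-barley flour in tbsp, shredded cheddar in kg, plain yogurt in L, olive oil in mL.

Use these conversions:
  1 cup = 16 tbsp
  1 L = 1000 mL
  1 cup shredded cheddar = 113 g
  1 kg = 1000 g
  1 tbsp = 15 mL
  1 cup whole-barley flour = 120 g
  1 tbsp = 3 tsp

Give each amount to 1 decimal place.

whole-barley flour: 35.0 tbsp; shredded cheddar: 0.2 kg; plain yogurt: 0.1 L; olive oil: 46.7 mL

Scaling factor: 14/12 = 7/6.
whole-barley flour: 225 g × 7/6 ÷ 120 g/cup × 16 tbsp/cup = 35.0 tbsp
shredded cheddar: 4/3 cup × 7/6 × 113 g/cup ÷ 1000 g/kg ≈ 0.2 kg
plain yogurt: 50 mL × 7/6 ÷ 1000 mL/L ≈ 0.1 L
olive oil: (2 tbsp + 2 tsp = 8/3 tbsp) × 7/6 × 15 mL/tbsp ≈ 46.7 mL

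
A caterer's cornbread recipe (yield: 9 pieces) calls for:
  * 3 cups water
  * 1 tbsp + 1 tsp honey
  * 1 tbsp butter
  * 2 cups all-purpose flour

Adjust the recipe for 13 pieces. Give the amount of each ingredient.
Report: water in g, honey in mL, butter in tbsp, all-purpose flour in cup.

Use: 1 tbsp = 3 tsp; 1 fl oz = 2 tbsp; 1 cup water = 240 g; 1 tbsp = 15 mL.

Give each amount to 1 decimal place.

water: 1040.0 g; honey: 28.9 mL; butter: 1.4 tbsp; all-purpose flour: 2.9 cup

Scaling factor: 13/9.
water: 3 cup × 13/9 × 240 g/cup = 1040.0 g
honey: (1 tbsp + 1 tsp = 4/3 tbsp) × 13/9 × 15 mL/tbsp ≈ 28.9 mL
butter: 1 tbsp × 13/9 ≈ 1.4 tbsp
all-purpose flour: 2 cup × 13/9 ≈ 2.9 cup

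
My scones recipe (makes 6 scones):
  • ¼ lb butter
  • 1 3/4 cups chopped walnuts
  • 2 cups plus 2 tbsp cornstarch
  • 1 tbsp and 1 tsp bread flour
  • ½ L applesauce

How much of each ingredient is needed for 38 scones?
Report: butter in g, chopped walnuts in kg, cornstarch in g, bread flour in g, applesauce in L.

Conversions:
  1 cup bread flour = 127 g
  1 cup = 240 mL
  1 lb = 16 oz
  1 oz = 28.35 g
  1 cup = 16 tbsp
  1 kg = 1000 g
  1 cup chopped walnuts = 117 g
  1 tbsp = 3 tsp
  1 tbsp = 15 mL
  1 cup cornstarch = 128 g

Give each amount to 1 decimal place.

Scaling factor: 38/6 = 19/3.
butter: 0.25 lb × 19/3 × 16 oz/lb × 28.35 g/oz = 718.2 g
chopped walnuts: 1.75 cup × 19/3 × 117 g/cup ÷ 1000 g/kg ≈ 1.3 kg
cornstarch: (2 cup + 2 tbsp = 2.125 cup) × 19/3 × 128 g/cup ≈ 1722.7 g
bread flour: (1 tbsp + 1 tsp = 4/3 tbsp) × 19/3 ÷ 16 tbsp/cup × 127 g/cup ≈ 67.0 g
applesauce: 0.5 L × 19/3 ≈ 3.2 L

butter: 718.2 g; chopped walnuts: 1.3 kg; cornstarch: 1722.7 g; bread flour: 67.0 g; applesauce: 3.2 L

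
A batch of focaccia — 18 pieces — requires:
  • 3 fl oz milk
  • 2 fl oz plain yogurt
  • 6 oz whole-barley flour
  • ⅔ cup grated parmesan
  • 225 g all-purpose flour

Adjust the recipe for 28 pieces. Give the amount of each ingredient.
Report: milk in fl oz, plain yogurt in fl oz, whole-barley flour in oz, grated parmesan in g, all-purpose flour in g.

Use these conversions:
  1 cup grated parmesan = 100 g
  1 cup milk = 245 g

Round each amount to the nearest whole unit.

Scaling factor: 28/18 = 14/9.
milk: 3 fl oz × 14/9 ≈ 5 fl oz
plain yogurt: 2 fl oz × 14/9 ≈ 3 fl oz
whole-barley flour: 6 oz × 14/9 ≈ 9 oz
grated parmesan: 2/3 cup × 14/9 × 100 g/cup ≈ 104 g
all-purpose flour: 225 g × 14/9 = 350 g

milk: 5 fl oz; plain yogurt: 3 fl oz; whole-barley flour: 9 oz; grated parmesan: 104 g; all-purpose flour: 350 g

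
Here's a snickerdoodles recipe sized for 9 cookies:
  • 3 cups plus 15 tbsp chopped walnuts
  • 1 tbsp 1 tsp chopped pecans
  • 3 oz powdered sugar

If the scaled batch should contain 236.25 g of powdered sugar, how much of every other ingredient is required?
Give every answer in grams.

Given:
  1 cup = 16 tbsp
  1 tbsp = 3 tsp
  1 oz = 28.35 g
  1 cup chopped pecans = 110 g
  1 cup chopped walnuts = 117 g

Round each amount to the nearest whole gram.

chopped walnuts: 1280 g; chopped pecans: 25 g

The original recipe has 85.05 g of powdered sugar, so the scaling factor is 236.25 ÷ 85.05 = 25/9.
chopped walnuts: (3 cup + 15 tbsp = 3.9375 cup) × 25/9 × 117 g/cup ≈ 1280 g
chopped pecans: (1 tbsp + 1 tsp = 4/3 tbsp) × 25/9 ÷ 16 tbsp/cup × 110 g/cup ≈ 25 g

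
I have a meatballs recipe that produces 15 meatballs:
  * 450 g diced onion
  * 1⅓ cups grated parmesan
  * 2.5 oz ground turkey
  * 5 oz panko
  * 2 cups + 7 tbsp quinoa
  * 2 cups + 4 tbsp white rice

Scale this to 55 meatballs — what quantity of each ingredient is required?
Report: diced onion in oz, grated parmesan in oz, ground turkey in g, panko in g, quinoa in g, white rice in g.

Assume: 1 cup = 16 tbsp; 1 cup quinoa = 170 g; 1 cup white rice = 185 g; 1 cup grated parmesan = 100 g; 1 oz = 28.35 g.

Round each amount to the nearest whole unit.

Scaling factor: 55/15 = 11/3.
diced onion: 450 g × 11/3 ÷ 28.35 g/oz ≈ 58 oz
grated parmesan: 4/3 cup × 11/3 × 100 g/cup ÷ 28.35 g/oz ≈ 17 oz
ground turkey: 2.5 oz × 11/3 × 28.35 g/oz ≈ 260 g
panko: 5 oz × 11/3 × 28.35 g/oz ≈ 520 g
quinoa: (2 cup + 7 tbsp = 2.4375 cup) × 11/3 × 170 g/cup ≈ 1519 g
white rice: (2 cup + 4 tbsp = 2.25 cup) × 11/3 × 185 g/cup ≈ 1526 g

diced onion: 58 oz; grated parmesan: 17 oz; ground turkey: 260 g; panko: 520 g; quinoa: 1519 g; white rice: 1526 g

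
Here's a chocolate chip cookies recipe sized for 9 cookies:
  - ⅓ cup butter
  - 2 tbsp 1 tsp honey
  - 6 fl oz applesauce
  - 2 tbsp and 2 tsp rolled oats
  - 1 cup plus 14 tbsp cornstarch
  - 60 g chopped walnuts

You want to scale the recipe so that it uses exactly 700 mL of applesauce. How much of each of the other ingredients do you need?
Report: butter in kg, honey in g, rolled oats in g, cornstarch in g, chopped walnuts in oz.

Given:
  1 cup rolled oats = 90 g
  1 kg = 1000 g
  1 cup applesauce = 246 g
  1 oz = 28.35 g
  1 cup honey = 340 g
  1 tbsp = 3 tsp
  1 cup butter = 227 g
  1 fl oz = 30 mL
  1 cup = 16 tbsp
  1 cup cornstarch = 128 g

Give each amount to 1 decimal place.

butter: 0.3 kg; honey: 192.8 g; rolled oats: 58.3 g; cornstarch: 933.3 g; chopped walnuts: 8.2 oz

The original recipe has 180 mL of applesauce, so the scaling factor is 700 ÷ 180 = 35/9.
butter: 1/3 cup × 35/9 × 227 g/cup ÷ 1000 g/kg ≈ 0.3 kg
honey: (2 tbsp + 1 tsp = 7/3 tbsp) × 35/9 ÷ 16 tbsp/cup × 340 g/cup ≈ 192.8 g
rolled oats: (2 tbsp + 2 tsp = 8/3 tbsp) × 35/9 ÷ 16 tbsp/cup × 90 g/cup ≈ 58.3 g
cornstarch: (1 cup + 14 tbsp = 1.875 cup) × 35/9 × 128 g/cup ≈ 933.3 g
chopped walnuts: 60 g × 35/9 ÷ 28.35 g/oz ≈ 8.2 oz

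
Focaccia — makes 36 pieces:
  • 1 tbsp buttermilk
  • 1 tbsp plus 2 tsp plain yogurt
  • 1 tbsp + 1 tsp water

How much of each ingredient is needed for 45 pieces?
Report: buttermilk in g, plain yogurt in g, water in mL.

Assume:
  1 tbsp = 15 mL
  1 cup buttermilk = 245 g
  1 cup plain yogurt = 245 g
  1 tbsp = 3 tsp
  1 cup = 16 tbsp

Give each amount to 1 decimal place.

buttermilk: 19.1 g; plain yogurt: 31.9 g; water: 25.0 mL

Scaling factor: 45/36 = 5/4 = 1.25.
buttermilk: 1 tbsp × 5/4 ÷ 16 tbsp/cup × 245 g/cup ≈ 19.1 g
plain yogurt: (1 tbsp + 2 tsp = 5/3 tbsp) × 5/4 ÷ 16 tbsp/cup × 245 g/cup ≈ 31.9 g
water: (1 tbsp + 1 tsp = 4/3 tbsp) × 5/4 × 15 mL/tbsp = 25.0 mL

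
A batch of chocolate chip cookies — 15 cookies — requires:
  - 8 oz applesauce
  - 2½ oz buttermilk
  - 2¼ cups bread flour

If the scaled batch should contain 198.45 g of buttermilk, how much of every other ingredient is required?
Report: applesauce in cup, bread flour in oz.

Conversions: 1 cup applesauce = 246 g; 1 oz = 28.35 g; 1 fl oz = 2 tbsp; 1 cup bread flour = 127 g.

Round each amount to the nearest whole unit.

applesauce: 3 cup; bread flour: 28 oz

The original recipe has 70.875 g of buttermilk, so the scaling factor is 198.45 ÷ 70.875 = 14/5 = 2.8.
applesauce: 8 oz × 14/5 × 28.35 g/oz ÷ 246 g/cup ≈ 3 cup
bread flour: 2.25 cup × 14/5 × 127 g/cup ÷ 28.35 g/oz ≈ 28 oz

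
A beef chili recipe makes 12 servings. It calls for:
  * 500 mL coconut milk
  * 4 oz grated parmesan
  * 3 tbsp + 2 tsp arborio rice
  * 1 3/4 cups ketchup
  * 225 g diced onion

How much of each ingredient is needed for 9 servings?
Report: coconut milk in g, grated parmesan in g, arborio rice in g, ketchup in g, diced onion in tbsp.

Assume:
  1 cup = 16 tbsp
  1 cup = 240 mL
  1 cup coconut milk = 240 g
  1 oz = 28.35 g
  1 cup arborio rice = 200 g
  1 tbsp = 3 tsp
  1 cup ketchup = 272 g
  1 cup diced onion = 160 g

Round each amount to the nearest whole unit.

coconut milk: 375 g; grated parmesan: 85 g; arborio rice: 34 g; ketchup: 357 g; diced onion: 17 tbsp

Scaling factor: 9/12 = 3/4 = 0.75.
coconut milk: 500 mL × 3/4 ÷ 240 mL/cup × 240 g/cup = 375 g
grated parmesan: 4 oz × 3/4 × 28.35 g/oz ≈ 85 g
arborio rice: (3 tbsp + 2 tsp = 11/3 tbsp) × 3/4 ÷ 16 tbsp/cup × 200 g/cup ≈ 34 g
ketchup: 1.75 cup × 3/4 × 272 g/cup = 357 g
diced onion: 225 g × 3/4 ÷ 160 g/cup × 16 tbsp/cup ≈ 17 tbsp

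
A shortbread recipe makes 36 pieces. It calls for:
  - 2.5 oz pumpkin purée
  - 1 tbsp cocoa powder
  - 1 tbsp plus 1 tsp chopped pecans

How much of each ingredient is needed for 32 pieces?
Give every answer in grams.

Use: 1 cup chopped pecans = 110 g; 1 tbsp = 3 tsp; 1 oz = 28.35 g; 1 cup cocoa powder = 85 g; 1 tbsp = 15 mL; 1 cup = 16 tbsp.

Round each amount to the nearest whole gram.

Scaling factor: 32/36 = 8/9.
pumpkin purée: 2.5 oz × 8/9 × 28.35 g/oz = 63 g
cocoa powder: 1 tbsp × 8/9 ÷ 16 tbsp/cup × 85 g/cup ≈ 5 g
chopped pecans: (1 tbsp + 1 tsp = 4/3 tbsp) × 8/9 ÷ 16 tbsp/cup × 110 g/cup ≈ 8 g

pumpkin purée: 63 g; cocoa powder: 5 g; chopped pecans: 8 g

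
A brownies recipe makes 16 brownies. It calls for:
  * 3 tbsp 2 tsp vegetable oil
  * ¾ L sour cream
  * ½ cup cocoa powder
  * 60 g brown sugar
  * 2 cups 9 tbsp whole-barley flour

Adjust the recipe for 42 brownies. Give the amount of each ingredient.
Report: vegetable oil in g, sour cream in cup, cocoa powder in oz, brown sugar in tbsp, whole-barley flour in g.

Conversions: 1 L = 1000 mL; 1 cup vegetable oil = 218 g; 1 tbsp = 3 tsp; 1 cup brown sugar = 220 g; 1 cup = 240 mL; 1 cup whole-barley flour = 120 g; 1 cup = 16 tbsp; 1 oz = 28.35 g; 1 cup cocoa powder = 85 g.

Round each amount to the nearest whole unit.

vegetable oil: 131 g; sour cream: 8 cup; cocoa powder: 4 oz; brown sugar: 11 tbsp; whole-barley flour: 807 g

Scaling factor: 42/16 = 21/8 = 2.625.
vegetable oil: (3 tbsp + 2 tsp = 11/3 tbsp) × 21/8 ÷ 16 tbsp/cup × 218 g/cup ≈ 131 g
sour cream: 0.75 L × 21/8 × 1000 mL/L ÷ 240 mL/cup ≈ 8 cup
cocoa powder: 0.5 cup × 21/8 × 85 g/cup ÷ 28.35 g/oz ≈ 4 oz
brown sugar: 60 g × 21/8 ÷ 220 g/cup × 16 tbsp/cup ≈ 11 tbsp
whole-barley flour: (2 cup + 9 tbsp = 2.5625 cup) × 21/8 × 120 g/cup ≈ 807 g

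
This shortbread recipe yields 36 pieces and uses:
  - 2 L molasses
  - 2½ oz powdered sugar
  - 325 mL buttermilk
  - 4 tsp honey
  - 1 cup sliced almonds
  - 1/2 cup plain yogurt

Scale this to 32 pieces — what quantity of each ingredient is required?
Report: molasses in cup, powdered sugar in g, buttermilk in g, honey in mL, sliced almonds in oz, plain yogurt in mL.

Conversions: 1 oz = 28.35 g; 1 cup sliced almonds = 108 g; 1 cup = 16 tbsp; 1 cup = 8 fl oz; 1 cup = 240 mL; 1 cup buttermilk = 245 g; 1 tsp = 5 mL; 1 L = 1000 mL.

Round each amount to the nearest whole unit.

molasses: 7 cup; powdered sugar: 63 g; buttermilk: 295 g; honey: 18 mL; sliced almonds: 3 oz; plain yogurt: 107 mL

Scaling factor: 32/36 = 8/9.
molasses: 2 L × 8/9 × 1000 mL/L ÷ 240 mL/cup ≈ 7 cup
powdered sugar: 2.5 oz × 8/9 × 28.35 g/oz = 63 g
buttermilk: 325 mL × 8/9 ÷ 240 mL/cup × 245 g/cup ≈ 295 g
honey: 4 tsp × 8/9 × 5 mL/tsp ≈ 18 mL
sliced almonds: 1 cup × 8/9 × 108 g/cup ÷ 28.35 g/oz ≈ 3 oz
plain yogurt: 0.5 cup × 8/9 × 240 mL/cup ≈ 107 mL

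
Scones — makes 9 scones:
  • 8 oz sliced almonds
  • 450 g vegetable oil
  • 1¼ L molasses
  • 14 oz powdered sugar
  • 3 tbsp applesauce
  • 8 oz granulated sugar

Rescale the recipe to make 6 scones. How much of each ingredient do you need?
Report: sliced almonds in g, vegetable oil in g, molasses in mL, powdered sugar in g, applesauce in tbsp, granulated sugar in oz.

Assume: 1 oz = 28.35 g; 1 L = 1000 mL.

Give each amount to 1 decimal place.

Scaling factor: 6/9 = 2/3.
sliced almonds: 8 oz × 2/3 × 28.35 g/oz = 151.2 g
vegetable oil: 450 g × 2/3 = 300.0 g
molasses: 1.25 L × 2/3 × 1000 mL/L ≈ 833.3 mL
powdered sugar: 14 oz × 2/3 × 28.35 g/oz = 264.6 g
applesauce: 3 tbsp × 2/3 = 2.0 tbsp
granulated sugar: 8 oz × 2/3 ≈ 5.3 oz

sliced almonds: 151.2 g; vegetable oil: 300.0 g; molasses: 833.3 mL; powdered sugar: 264.6 g; applesauce: 2.0 tbsp; granulated sugar: 5.3 oz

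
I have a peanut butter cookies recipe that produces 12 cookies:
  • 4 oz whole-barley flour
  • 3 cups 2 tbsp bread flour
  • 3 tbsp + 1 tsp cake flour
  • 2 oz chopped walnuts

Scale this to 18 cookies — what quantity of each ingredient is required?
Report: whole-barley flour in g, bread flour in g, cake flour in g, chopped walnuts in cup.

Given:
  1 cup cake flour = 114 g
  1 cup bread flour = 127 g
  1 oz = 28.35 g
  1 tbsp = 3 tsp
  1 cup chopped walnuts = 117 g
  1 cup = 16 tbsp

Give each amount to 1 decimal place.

Scaling factor: 18/12 = 3/2 = 1.5.
whole-barley flour: 4 oz × 3/2 × 28.35 g/oz = 170.1 g
bread flour: (3 cup + 2 tbsp = 3.125 cup) × 3/2 × 127 g/cup ≈ 595.3 g
cake flour: (3 tbsp + 1 tsp = 10/3 tbsp) × 3/2 ÷ 16 tbsp/cup × 114 g/cup ≈ 35.6 g
chopped walnuts: 2 oz × 3/2 × 28.35 g/oz ÷ 117 g/cup ≈ 0.7 cup

whole-barley flour: 170.1 g; bread flour: 595.3 g; cake flour: 35.6 g; chopped walnuts: 0.7 cup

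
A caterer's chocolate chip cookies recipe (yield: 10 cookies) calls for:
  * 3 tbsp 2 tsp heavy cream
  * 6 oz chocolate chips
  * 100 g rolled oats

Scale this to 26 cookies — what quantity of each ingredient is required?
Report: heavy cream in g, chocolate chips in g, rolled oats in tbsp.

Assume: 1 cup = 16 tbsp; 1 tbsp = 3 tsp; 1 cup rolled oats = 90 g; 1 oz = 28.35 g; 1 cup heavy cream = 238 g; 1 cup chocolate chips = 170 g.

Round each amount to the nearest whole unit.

Scaling factor: 26/10 = 13/5 = 2.6.
heavy cream: (3 tbsp + 2 tsp = 11/3 tbsp) × 13/5 ÷ 16 tbsp/cup × 238 g/cup ≈ 142 g
chocolate chips: 6 oz × 13/5 × 28.35 g/oz ≈ 442 g
rolled oats: 100 g × 13/5 ÷ 90 g/cup × 16 tbsp/cup ≈ 46 tbsp

heavy cream: 142 g; chocolate chips: 442 g; rolled oats: 46 tbsp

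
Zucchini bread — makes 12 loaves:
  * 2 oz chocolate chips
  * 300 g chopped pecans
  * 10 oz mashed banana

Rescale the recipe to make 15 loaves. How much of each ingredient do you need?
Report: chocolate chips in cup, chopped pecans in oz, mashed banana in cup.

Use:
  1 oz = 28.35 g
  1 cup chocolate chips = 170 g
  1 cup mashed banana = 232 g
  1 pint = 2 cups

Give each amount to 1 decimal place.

Scaling factor: 15/12 = 5/4 = 1.25.
chocolate chips: 2 oz × 5/4 × 28.35 g/oz ÷ 170 g/cup ≈ 0.4 cup
chopped pecans: 300 g × 5/4 ÷ 28.35 g/oz ≈ 13.2 oz
mashed banana: 10 oz × 5/4 × 28.35 g/oz ÷ 232 g/cup ≈ 1.5 cup

chocolate chips: 0.4 cup; chopped pecans: 13.2 oz; mashed banana: 1.5 cup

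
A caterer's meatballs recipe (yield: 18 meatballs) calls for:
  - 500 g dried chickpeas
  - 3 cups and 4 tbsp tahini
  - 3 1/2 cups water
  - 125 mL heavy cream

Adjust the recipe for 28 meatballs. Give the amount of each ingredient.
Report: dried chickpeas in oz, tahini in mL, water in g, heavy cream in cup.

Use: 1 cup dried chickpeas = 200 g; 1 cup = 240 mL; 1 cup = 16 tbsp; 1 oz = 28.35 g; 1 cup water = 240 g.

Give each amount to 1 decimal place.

dried chickpeas: 27.4 oz; tahini: 1213.3 mL; water: 1306.7 g; heavy cream: 0.8 cup

Scaling factor: 28/18 = 14/9.
dried chickpeas: 500 g × 14/9 ÷ 28.35 g/oz ≈ 27.4 oz
tahini: (3 cup + 4 tbsp = 3.25 cup) × 14/9 × 240 mL/cup ≈ 1213.3 mL
water: 3.5 cup × 14/9 × 240 g/cup ≈ 1306.7 g
heavy cream: 125 mL × 14/9 ÷ 240 mL/cup ≈ 0.8 cup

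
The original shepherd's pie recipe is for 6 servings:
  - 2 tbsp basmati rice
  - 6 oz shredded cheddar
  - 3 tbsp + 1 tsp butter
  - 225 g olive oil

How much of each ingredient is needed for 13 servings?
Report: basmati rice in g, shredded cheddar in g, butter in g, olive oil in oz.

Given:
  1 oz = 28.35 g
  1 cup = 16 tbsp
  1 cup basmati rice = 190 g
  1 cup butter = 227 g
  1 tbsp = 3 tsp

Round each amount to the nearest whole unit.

Scaling factor: 13/6.
basmati rice: 2 tbsp × 13/6 ÷ 16 tbsp/cup × 190 g/cup ≈ 51 g
shredded cheddar: 6 oz × 13/6 × 28.35 g/oz ≈ 369 g
butter: (3 tbsp + 1 tsp = 10/3 tbsp) × 13/6 ÷ 16 tbsp/cup × 227 g/cup ≈ 102 g
olive oil: 225 g × 13/6 ÷ 28.35 g/oz ≈ 17 oz

basmati rice: 51 g; shredded cheddar: 369 g; butter: 102 g; olive oil: 17 oz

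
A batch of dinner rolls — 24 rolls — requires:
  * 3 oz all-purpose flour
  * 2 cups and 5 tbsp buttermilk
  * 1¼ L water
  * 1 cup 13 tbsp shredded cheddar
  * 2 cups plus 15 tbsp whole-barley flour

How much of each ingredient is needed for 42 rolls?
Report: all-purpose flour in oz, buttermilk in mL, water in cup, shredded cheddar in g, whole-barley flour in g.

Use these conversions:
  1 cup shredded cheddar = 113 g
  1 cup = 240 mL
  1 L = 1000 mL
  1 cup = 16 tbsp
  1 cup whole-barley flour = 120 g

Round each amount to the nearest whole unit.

all-purpose flour: 5 oz; buttermilk: 971 mL; water: 9 cup; shredded cheddar: 358 g; whole-barley flour: 617 g

Scaling factor: 42/24 = 7/4 = 1.75.
all-purpose flour: 3 oz × 7/4 ≈ 5 oz
buttermilk: (2 cup + 5 tbsp = 2.3125 cup) × 7/4 × 240 mL/cup ≈ 971 mL
water: 1.25 L × 7/4 × 1000 mL/L ÷ 240 mL/cup ≈ 9 cup
shredded cheddar: (1 cup + 13 tbsp = 1.8125 cup) × 7/4 × 113 g/cup ≈ 358 g
whole-barley flour: (2 cup + 15 tbsp = 2.9375 cup) × 7/4 × 120 g/cup ≈ 617 g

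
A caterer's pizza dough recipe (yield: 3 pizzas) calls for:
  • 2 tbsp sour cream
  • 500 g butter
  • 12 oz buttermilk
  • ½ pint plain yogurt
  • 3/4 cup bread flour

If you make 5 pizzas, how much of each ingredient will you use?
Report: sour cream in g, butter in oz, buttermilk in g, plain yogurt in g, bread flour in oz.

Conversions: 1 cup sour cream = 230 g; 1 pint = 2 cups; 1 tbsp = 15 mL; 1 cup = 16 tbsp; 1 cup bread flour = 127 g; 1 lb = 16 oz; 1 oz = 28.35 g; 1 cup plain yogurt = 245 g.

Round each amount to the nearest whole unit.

Scaling factor: 5/3.
sour cream: 2 tbsp × 5/3 ÷ 16 tbsp/cup × 230 g/cup ≈ 48 g
butter: 500 g × 5/3 ÷ 28.35 g/oz ≈ 29 oz
buttermilk: 12 oz × 5/3 × 28.35 g/oz = 567 g
plain yogurt: 0.5 pint × 5/3 × 2 cup/pint × 245 g/cup ≈ 408 g
bread flour: 0.75 cup × 5/3 × 127 g/cup ÷ 28.35 g/oz ≈ 6 oz

sour cream: 48 g; butter: 29 oz; buttermilk: 567 g; plain yogurt: 408 g; bread flour: 6 oz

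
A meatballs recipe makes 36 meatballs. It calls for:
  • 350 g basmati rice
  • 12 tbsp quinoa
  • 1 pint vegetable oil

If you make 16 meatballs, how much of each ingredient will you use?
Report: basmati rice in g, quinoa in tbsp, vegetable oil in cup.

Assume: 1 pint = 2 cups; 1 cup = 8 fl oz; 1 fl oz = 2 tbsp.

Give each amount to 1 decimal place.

basmati rice: 155.6 g; quinoa: 5.3 tbsp; vegetable oil: 0.9 cup

Scaling factor: 16/36 = 4/9.
basmati rice: 350 g × 4/9 ≈ 155.6 g
quinoa: 12 tbsp × 4/9 ≈ 5.3 tbsp
vegetable oil: 1 pint × 4/9 × 2 cup/pint ≈ 0.9 cup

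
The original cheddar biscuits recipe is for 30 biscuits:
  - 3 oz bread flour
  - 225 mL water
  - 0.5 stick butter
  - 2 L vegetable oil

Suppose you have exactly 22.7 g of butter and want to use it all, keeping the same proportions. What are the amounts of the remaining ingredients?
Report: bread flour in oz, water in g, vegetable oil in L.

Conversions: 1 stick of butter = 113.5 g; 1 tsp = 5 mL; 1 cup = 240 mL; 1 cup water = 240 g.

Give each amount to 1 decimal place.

The original recipe has 56.75 g of butter, so the scaling factor is 22.7 ÷ 56.75 = 2/5 = 0.4.
bread flour: 3 oz × 2/5 = 1.2 oz
water: 225 mL × 2/5 ÷ 240 mL/cup × 240 g/cup = 90.0 g
vegetable oil: 2 L × 2/5 = 0.8 L

bread flour: 1.2 oz; water: 90.0 g; vegetable oil: 0.8 L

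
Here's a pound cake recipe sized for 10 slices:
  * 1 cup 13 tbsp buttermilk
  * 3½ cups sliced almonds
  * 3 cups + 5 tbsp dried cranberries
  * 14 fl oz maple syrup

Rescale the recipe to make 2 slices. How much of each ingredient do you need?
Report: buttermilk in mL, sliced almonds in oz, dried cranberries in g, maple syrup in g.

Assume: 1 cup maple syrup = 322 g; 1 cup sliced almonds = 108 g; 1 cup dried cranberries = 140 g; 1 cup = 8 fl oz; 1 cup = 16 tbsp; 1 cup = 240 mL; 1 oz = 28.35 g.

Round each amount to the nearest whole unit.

Scaling factor: 2/10 = 1/5 = 0.2.
buttermilk: (1 cup + 13 tbsp = 1.8125 cup) × 1/5 × 240 mL/cup = 87 mL
sliced almonds: 3.5 cup × 1/5 × 108 g/cup ÷ 28.35 g/oz ≈ 3 oz
dried cranberries: (3 cup + 5 tbsp = 3.3125 cup) × 1/5 × 140 g/cup ≈ 93 g
maple syrup: 14 fl oz × 1/5 ÷ 8 fl oz/cup × 322 g/cup ≈ 113 g

buttermilk: 87 mL; sliced almonds: 3 oz; dried cranberries: 93 g; maple syrup: 113 g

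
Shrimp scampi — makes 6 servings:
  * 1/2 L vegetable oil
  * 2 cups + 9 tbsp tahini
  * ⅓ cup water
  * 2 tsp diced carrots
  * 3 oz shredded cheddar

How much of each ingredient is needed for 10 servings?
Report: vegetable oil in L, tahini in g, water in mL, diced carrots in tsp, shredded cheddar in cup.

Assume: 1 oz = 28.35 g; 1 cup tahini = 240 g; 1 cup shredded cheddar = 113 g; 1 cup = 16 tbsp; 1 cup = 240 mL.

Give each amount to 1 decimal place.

Scaling factor: 10/6 = 5/3.
vegetable oil: 0.5 L × 5/3 ≈ 0.8 L
tahini: (2 cup + 9 tbsp = 2.5625 cup) × 5/3 × 240 g/cup = 1025.0 g
water: 1/3 cup × 5/3 × 240 mL/cup ≈ 133.3 mL
diced carrots: 2 tsp × 5/3 ≈ 3.3 tsp
shredded cheddar: 3 oz × 5/3 × 28.35 g/oz ÷ 113 g/cup ≈ 1.3 cup

vegetable oil: 0.8 L; tahini: 1025.0 g; water: 133.3 mL; diced carrots: 3.3 tsp; shredded cheddar: 1.3 cup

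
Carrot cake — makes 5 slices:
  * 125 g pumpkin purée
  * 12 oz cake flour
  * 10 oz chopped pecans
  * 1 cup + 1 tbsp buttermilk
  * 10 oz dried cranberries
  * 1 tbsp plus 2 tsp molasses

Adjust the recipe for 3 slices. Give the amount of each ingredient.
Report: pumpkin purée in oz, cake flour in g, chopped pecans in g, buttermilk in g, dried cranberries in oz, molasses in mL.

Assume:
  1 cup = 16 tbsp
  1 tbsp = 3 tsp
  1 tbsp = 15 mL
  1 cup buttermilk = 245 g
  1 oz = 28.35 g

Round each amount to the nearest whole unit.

pumpkin purée: 3 oz; cake flour: 204 g; chopped pecans: 170 g; buttermilk: 156 g; dried cranberries: 6 oz; molasses: 15 mL

Scaling factor: 3/5 = 0.6.
pumpkin purée: 125 g × 3/5 ÷ 28.35 g/oz ≈ 3 oz
cake flour: 12 oz × 3/5 × 28.35 g/oz ≈ 204 g
chopped pecans: 10 oz × 3/5 × 28.35 g/oz ≈ 170 g
buttermilk: (1 cup + 1 tbsp = 1.0625 cup) × 3/5 × 245 g/cup ≈ 156 g
dried cranberries: 10 oz × 3/5 = 6 oz
molasses: (1 tbsp + 2 tsp = 5/3 tbsp) × 3/5 × 15 mL/tbsp = 15 mL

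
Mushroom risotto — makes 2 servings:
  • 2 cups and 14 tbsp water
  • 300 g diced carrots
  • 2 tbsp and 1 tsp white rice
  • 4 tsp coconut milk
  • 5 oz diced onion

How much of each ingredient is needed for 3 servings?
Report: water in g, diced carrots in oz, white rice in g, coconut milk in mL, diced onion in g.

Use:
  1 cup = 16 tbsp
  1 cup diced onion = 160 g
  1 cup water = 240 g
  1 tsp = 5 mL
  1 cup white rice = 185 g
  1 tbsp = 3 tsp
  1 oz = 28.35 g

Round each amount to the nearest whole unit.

water: 1035 g; diced carrots: 16 oz; white rice: 40 g; coconut milk: 30 mL; diced onion: 213 g

Scaling factor: 3/2 = 1.5.
water: (2 cup + 14 tbsp = 2.875 cup) × 3/2 × 240 g/cup = 1035 g
diced carrots: 300 g × 3/2 ÷ 28.35 g/oz ≈ 16 oz
white rice: (2 tbsp + 1 tsp = 7/3 tbsp) × 3/2 ÷ 16 tbsp/cup × 185 g/cup ≈ 40 g
coconut milk: 4 tsp × 3/2 × 5 mL/tsp = 30 mL
diced onion: 5 oz × 3/2 × 28.35 g/oz ≈ 213 g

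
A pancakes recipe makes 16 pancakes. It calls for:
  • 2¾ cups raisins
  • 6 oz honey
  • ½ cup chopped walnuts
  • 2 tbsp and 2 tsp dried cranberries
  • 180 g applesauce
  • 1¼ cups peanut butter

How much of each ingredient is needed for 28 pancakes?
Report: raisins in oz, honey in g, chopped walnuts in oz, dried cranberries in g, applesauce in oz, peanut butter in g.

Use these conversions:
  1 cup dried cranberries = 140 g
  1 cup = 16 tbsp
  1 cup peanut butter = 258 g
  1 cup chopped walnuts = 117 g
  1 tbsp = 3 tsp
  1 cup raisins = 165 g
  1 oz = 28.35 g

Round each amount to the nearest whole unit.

raisins: 28 oz; honey: 298 g; chopped walnuts: 4 oz; dried cranberries: 41 g; applesauce: 11 oz; peanut butter: 564 g

Scaling factor: 28/16 = 7/4 = 1.75.
raisins: 2.75 cup × 7/4 × 165 g/cup ÷ 28.35 g/oz ≈ 28 oz
honey: 6 oz × 7/4 × 28.35 g/oz ≈ 298 g
chopped walnuts: 0.5 cup × 7/4 × 117 g/cup ÷ 28.35 g/oz ≈ 4 oz
dried cranberries: (2 tbsp + 2 tsp = 8/3 tbsp) × 7/4 ÷ 16 tbsp/cup × 140 g/cup ≈ 41 g
applesauce: 180 g × 7/4 ÷ 28.35 g/oz ≈ 11 oz
peanut butter: 1.25 cup × 7/4 × 258 g/cup ≈ 564 g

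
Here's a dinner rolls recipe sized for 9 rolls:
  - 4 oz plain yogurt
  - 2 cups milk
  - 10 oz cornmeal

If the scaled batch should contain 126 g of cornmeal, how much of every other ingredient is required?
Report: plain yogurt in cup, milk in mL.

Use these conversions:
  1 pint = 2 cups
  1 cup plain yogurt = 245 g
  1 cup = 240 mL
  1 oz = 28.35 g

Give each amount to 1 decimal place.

The original recipe has 283.5 g of cornmeal, so the scaling factor is 126 ÷ 283.5 = 4/9.
plain yogurt: 4 oz × 4/9 × 28.35 g/oz ÷ 245 g/cup ≈ 0.2 cup
milk: 2 cup × 4/9 × 240 mL/cup ≈ 213.3 mL

plain yogurt: 0.2 cup; milk: 213.3 mL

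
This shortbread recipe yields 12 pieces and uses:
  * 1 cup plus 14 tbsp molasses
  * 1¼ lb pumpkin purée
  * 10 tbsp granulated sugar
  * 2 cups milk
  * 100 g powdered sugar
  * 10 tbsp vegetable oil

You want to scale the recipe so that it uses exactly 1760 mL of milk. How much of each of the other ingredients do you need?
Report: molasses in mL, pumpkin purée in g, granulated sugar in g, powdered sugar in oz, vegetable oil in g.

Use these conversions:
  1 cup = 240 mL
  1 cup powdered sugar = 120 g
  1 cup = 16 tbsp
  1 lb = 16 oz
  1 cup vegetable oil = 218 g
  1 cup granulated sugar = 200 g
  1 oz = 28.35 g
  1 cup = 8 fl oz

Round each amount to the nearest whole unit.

The original recipe has 480 mL of milk, so the scaling factor is 1760 ÷ 480 = 11/3.
molasses: (1 cup + 14 tbsp = 1.875 cup) × 11/3 × 240 mL/cup = 1650 mL
pumpkin purée: 1.25 lb × 11/3 × 16 oz/lb × 28.35 g/oz = 2079 g
granulated sugar: 10 tbsp × 11/3 ÷ 16 tbsp/cup × 200 g/cup ≈ 458 g
powdered sugar: 100 g × 11/3 ÷ 28.35 g/oz ≈ 13 oz
vegetable oil: 10 tbsp × 11/3 ÷ 16 tbsp/cup × 218 g/cup ≈ 500 g

molasses: 1650 mL; pumpkin purée: 2079 g; granulated sugar: 458 g; powdered sugar: 13 oz; vegetable oil: 500 g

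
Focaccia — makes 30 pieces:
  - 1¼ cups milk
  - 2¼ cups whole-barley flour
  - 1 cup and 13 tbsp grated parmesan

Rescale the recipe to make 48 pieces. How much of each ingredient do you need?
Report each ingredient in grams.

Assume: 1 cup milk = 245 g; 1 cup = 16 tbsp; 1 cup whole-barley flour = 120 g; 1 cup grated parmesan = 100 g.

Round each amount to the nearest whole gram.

milk: 490 g; whole-barley flour: 432 g; grated parmesan: 290 g

Scaling factor: 48/30 = 8/5 = 1.6.
milk: 1.25 cup × 8/5 × 245 g/cup = 490 g
whole-barley flour: 2.25 cup × 8/5 × 120 g/cup = 432 g
grated parmesan: (1 cup + 13 tbsp = 1.8125 cup) × 8/5 × 100 g/cup = 290 g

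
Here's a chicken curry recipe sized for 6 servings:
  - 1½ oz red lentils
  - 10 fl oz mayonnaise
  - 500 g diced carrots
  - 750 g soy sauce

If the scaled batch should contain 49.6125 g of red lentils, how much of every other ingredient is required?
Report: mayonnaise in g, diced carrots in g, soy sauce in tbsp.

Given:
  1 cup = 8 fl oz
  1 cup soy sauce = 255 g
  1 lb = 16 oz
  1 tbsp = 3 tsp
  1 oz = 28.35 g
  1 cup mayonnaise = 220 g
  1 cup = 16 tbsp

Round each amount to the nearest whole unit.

The original recipe has 42.525 g of red lentils, so the scaling factor is 49.6125 ÷ 42.525 = 7/6.
mayonnaise: 10 fl oz × 7/6 ÷ 8 fl oz/cup × 220 g/cup ≈ 321 g
diced carrots: 500 g × 7/6 ≈ 583 g
soy sauce: 750 g × 7/6 ÷ 255 g/cup × 16 tbsp/cup ≈ 55 tbsp

mayonnaise: 321 g; diced carrots: 583 g; soy sauce: 55 tbsp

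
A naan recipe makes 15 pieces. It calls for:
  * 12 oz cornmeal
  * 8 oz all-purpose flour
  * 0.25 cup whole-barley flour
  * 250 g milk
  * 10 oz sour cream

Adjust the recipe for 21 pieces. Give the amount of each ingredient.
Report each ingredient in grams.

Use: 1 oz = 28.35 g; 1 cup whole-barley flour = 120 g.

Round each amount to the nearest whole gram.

Scaling factor: 21/15 = 7/5 = 1.4.
cornmeal: 12 oz × 7/5 × 28.35 g/oz ≈ 476 g
all-purpose flour: 8 oz × 7/5 × 28.35 g/oz ≈ 318 g
whole-barley flour: 0.25 cup × 7/5 × 120 g/cup = 42 g
milk: 250 g × 7/5 = 350 g
sour cream: 10 oz × 7/5 × 28.35 g/oz ≈ 397 g

cornmeal: 476 g; all-purpose flour: 318 g; whole-barley flour: 42 g; milk: 350 g; sour cream: 397 g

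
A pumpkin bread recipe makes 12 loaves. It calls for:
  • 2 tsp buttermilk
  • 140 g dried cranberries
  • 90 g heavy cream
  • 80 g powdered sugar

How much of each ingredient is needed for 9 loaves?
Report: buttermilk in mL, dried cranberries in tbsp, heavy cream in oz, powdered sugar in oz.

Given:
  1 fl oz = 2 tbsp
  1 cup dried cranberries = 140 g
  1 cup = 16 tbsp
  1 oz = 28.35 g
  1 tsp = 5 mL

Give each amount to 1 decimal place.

Scaling factor: 9/12 = 3/4 = 0.75.
buttermilk: 2 tsp × 3/4 × 5 mL/tsp = 7.5 mL
dried cranberries: 140 g × 3/4 ÷ 140 g/cup × 16 tbsp/cup = 12.0 tbsp
heavy cream: 90 g × 3/4 ÷ 28.35 g/oz ≈ 2.4 oz
powdered sugar: 80 g × 3/4 ÷ 28.35 g/oz ≈ 2.1 oz

buttermilk: 7.5 mL; dried cranberries: 12.0 tbsp; heavy cream: 2.4 oz; powdered sugar: 2.1 oz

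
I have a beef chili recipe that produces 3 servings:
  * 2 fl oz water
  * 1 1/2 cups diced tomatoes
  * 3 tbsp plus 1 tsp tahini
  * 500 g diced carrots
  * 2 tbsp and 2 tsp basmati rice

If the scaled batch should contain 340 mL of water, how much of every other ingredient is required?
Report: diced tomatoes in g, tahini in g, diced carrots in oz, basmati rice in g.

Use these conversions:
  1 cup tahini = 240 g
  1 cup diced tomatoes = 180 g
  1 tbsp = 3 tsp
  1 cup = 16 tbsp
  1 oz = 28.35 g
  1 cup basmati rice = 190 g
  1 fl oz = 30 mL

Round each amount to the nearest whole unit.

diced tomatoes: 1530 g; tahini: 283 g; diced carrots: 100 oz; basmati rice: 179 g

The original recipe has 60 mL of water, so the scaling factor is 340 ÷ 60 = 17/3.
diced tomatoes: 1.5 cup × 17/3 × 180 g/cup = 1530 g
tahini: (3 tbsp + 1 tsp = 10/3 tbsp) × 17/3 ÷ 16 tbsp/cup × 240 g/cup ≈ 283 g
diced carrots: 500 g × 17/3 ÷ 28.35 g/oz ≈ 100 oz
basmati rice: (2 tbsp + 2 tsp = 8/3 tbsp) × 17/3 ÷ 16 tbsp/cup × 190 g/cup ≈ 179 g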